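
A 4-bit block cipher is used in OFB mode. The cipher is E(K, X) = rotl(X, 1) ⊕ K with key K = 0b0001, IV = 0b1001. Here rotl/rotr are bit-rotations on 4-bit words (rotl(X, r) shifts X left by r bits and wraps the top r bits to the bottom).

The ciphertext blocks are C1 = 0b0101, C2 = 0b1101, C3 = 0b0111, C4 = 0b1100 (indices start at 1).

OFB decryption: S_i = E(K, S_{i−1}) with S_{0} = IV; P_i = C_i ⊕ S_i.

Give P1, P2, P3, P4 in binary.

P1: S = E(K, 0b1001) = 0b0010; 0b0101 ⊕ 0b0010 = 0b0111.
P2: S = E(K, 0b0010) = 0b0101; 0b1101 ⊕ 0b0101 = 0b1000.
P3: S = E(K, 0b0101) = 0b1011; 0b0111 ⊕ 0b1011 = 0b1100.
P4: S = E(K, 0b1011) = 0b0110; 0b1100 ⊕ 0b0110 = 0b1010.

P1 = 0b0111, P2 = 0b1000, P3 = 0b1100, P4 = 0b1010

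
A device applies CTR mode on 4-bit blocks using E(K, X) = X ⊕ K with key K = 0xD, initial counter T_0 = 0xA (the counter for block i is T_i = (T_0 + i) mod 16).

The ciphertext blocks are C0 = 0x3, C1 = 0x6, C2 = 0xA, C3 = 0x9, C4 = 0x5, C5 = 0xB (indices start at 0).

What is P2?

P2 = 0xB

CTR decryption: S_i = E(K, T_i) where T_i is the counter for block i; P_i = C_i ⊕ S_i.
P2: T = 0xC, S = E(K, T) = 0x1; 0xA ⊕ 0x1 = 0xB.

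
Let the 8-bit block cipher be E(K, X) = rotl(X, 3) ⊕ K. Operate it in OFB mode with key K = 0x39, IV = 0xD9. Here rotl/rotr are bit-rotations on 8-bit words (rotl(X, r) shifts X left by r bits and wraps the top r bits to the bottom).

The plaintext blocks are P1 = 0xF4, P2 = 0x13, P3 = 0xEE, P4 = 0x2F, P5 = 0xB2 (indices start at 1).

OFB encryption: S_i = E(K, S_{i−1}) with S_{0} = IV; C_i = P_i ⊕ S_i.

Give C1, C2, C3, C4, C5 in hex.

C1: S = E(K, 0xD9) = 0xF7; 0xF4 ⊕ 0xF7 = 0x03.
C2: S = E(K, 0xF7) = 0x86; 0x13 ⊕ 0x86 = 0x95.
C3: S = E(K, 0x86) = 0x0D; 0xEE ⊕ 0x0D = 0xE3.
C4: S = E(K, 0x0D) = 0x51; 0x2F ⊕ 0x51 = 0x7E.
C5: S = E(K, 0x51) = 0xB3; 0xB2 ⊕ 0xB3 = 0x01.

C1 = 0x03, C2 = 0x95, C3 = 0xE3, C4 = 0x7E, C5 = 0x01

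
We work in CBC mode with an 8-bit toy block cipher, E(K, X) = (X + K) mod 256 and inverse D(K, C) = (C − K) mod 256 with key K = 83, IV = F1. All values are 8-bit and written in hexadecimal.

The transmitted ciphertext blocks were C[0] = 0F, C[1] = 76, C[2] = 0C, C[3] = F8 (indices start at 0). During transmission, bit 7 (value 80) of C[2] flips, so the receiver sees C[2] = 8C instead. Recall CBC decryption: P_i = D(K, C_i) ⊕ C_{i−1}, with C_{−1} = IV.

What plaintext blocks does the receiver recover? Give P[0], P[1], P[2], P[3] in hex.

P[0] = 7D, P[1] = FC, P[2] = 7F, P[3] = F9

Only C[2] changed, to 8C. In CBC, a change in C_i garbles P_i and flips the same bit in P_{i+1}. Decrypting the received ciphertext:
P[0]: D(K, 0F) = 8C; 8C ⊕ F1 = 7D.
P[1]: D(K, 76) = F3; F3 ⊕ 0F = FC.
P[2]: D(K, 8C) = 09; 09 ⊕ 76 = 7F.
P[3]: D(K, F8) = 75; 75 ⊕ 8C = F9.
Blocks that differ from the original plaintext: P[2], P[3].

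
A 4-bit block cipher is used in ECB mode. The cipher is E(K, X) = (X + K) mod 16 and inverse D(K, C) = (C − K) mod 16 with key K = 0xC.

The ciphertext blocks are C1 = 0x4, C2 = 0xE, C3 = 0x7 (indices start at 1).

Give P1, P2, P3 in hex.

ECB decryption: P_i = D(K, C_i).
P1: D(K, 0x4) = 0x8.
P2: D(K, 0xE) = 0x2.
P3: D(K, 0x7) = 0xB.

P1 = 0x8, P2 = 0x2, P3 = 0xB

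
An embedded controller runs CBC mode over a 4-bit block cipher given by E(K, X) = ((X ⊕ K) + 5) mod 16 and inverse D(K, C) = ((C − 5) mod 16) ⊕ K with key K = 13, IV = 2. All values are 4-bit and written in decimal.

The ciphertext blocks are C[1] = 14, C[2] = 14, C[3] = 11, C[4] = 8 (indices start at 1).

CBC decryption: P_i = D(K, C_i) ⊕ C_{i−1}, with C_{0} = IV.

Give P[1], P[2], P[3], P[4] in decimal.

P[1]: D(K, 14) = 4; 4 ⊕ 2 = 6.
P[2]: D(K, 14) = 4; 4 ⊕ 14 = 10.
P[3]: D(K, 11) = 11; 11 ⊕ 14 = 5.
P[4]: D(K, 8) = 14; 14 ⊕ 11 = 5.

P[1] = 6, P[2] = 10, P[3] = 5, P[4] = 5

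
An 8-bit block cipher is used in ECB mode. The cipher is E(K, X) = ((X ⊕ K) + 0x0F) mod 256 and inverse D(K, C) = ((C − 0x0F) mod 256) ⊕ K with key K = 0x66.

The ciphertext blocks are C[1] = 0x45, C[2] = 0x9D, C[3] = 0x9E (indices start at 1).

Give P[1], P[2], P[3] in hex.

P[1] = 0x50, P[2] = 0xE8, P[3] = 0xE9

ECB decryption: P_i = D(K, C_i).
P[1]: D(K, 0x45) = 0x50.
P[2]: D(K, 0x9D) = 0xE8.
P[3]: D(K, 0x9E) = 0xE9.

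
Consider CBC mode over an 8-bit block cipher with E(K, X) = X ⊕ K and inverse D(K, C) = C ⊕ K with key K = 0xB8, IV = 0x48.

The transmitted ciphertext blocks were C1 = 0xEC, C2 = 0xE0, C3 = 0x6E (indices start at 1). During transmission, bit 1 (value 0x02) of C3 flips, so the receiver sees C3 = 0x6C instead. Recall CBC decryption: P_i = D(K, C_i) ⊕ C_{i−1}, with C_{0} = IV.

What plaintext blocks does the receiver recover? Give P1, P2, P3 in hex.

Only C3 changed, to 0x6C. In CBC, a change in C_i garbles P_i and flips the same bit in P_{i+1}. Decrypting the received ciphertext:
P1: D(K, 0xEC) = 0x54; 0x54 ⊕ 0x48 = 0x1C.
P2: D(K, 0xE0) = 0x58; 0x58 ⊕ 0xEC = 0xB4.
P3: D(K, 0x6C) = 0xD4; 0xD4 ⊕ 0xE0 = 0x34.
Blocks that differ from the original plaintext: P3.

P1 = 0x1C, P2 = 0xB4, P3 = 0x34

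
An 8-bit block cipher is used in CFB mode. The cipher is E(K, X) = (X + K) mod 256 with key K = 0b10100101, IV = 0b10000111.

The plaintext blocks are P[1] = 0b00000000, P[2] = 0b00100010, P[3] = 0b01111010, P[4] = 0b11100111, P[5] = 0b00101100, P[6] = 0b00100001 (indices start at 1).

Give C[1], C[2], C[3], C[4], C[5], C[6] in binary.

CFB encryption: C_i = P_i ⊕ E(K, C_{i−1}), with C_{0} = IV.
C[1]: E(K, 0b10000111) = 0b00101100; 0b00000000 ⊕ 0b00101100 = 0b00101100.
C[2]: E(K, 0b00101100) = 0b11010001; 0b00100010 ⊕ 0b11010001 = 0b11110011.
C[3]: E(K, 0b11110011) = 0b10011000; 0b01111010 ⊕ 0b10011000 = 0b11100010.
C[4]: E(K, 0b11100010) = 0b10000111; 0b11100111 ⊕ 0b10000111 = 0b01100000.
C[5]: E(K, 0b01100000) = 0b00000101; 0b00101100 ⊕ 0b00000101 = 0b00101001.
C[6]: E(K, 0b00101001) = 0b11001110; 0b00100001 ⊕ 0b11001110 = 0b11101111.

C[1] = 0b00101100, C[2] = 0b11110011, C[3] = 0b11100010, C[4] = 0b01100000, C[5] = 0b00101001, C[6] = 0b11101111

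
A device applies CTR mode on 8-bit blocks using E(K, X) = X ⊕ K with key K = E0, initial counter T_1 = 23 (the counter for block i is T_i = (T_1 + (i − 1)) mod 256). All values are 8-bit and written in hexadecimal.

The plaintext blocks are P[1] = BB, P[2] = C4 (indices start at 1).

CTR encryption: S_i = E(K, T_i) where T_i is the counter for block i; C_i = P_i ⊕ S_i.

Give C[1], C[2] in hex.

C[1] = 78, C[2] = 00

C[1]: T = 23, S = E(K, T) = C3; BB ⊕ C3 = 78.
C[2]: T = 24, S = E(K, T) = C4; C4 ⊕ C4 = 00.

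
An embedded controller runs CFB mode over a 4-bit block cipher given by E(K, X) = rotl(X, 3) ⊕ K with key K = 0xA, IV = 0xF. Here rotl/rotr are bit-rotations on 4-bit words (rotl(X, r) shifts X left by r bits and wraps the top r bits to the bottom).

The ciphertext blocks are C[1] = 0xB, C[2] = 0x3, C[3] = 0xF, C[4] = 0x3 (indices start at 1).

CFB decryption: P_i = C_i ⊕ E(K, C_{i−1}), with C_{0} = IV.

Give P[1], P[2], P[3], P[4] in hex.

P[1]: E(K, 0xF) = 0x5; 0xB ⊕ 0x5 = 0xE.
P[2]: E(K, 0xB) = 0x7; 0x3 ⊕ 0x7 = 0x4.
P[3]: E(K, 0x3) = 0x3; 0xF ⊕ 0x3 = 0xC.
P[4]: E(K, 0xF) = 0x5; 0x3 ⊕ 0x5 = 0x6.

P[1] = 0xE, P[2] = 0x4, P[3] = 0xC, P[4] = 0x6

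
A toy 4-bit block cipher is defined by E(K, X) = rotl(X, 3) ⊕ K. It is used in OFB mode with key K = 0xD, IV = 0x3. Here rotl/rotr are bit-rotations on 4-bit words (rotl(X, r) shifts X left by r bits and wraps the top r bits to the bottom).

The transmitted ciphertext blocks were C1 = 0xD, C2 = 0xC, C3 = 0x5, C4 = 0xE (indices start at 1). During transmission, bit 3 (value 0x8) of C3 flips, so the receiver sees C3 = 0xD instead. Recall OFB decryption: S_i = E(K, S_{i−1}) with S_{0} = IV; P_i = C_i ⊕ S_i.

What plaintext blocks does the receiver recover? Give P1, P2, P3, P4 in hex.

Only C3 changed, to 0xD. In OFB, a change in C_i flips the same bit in P_i only; the keystream is unaffected. Decrypting the received ciphertext:
P1: S = E(K, 0x3) = 0x4; 0xD ⊕ 0x4 = 0x9.
P2: S = E(K, 0x4) = 0xF; 0xC ⊕ 0xF = 0x3.
P3: S = E(K, 0xF) = 0x2; 0xD ⊕ 0x2 = 0xF.
P4: S = E(K, 0x2) = 0xC; 0xE ⊕ 0xC = 0x2.
Blocks that differ from the original plaintext: P3.

P1 = 0x9, P2 = 0x3, P3 = 0xF, P4 = 0x2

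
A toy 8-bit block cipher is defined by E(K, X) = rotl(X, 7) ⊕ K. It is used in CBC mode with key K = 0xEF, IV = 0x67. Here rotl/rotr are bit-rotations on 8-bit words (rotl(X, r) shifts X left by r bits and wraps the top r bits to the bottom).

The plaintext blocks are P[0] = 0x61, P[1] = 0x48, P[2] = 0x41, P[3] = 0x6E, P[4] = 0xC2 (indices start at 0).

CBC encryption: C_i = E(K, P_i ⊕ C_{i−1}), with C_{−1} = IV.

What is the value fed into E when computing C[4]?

0xD2

C[0]: P[0] ⊕ 0x67 = 0x06; E(K, 0x06) = 0xEC.
C[1]: P[1] ⊕ 0xEC = 0xA4; E(K, 0xA4) = 0xBD.
C[2]: P[2] ⊕ 0xBD = 0xFC; E(K, 0xFC) = 0x91.
C[3]: P[3] ⊕ 0x91 = 0xFF; E(K, 0xFF) = 0x10.
C[4]: P[4] ⊕ 0x10 = 0xD2; E(K, 0xD2) = 0x86.
So the input to E for block [4] is 0xD2.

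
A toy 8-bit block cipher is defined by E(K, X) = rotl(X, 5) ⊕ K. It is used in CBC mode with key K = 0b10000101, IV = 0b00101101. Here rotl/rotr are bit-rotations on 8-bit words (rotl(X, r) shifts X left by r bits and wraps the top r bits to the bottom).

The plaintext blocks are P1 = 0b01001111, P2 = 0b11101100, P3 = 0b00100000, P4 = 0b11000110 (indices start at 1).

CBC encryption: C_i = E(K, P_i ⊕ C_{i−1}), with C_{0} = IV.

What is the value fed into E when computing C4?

C1: P1 ⊕ 0b00101101 = 0b01100010; E(K, 0b01100010) = 0b11001001.
C2: P2 ⊕ 0b11001001 = 0b00100101; E(K, 0b00100101) = 0b00100001.
C3: P3 ⊕ 0b00100001 = 0b00000001; E(K, 0b00000001) = 0b10100101.
C4: P4 ⊕ 0b10100101 = 0b01100011; E(K, 0b01100011) = 0b11101001.
So the input to E for block 4 is 0b01100011.

0b01100011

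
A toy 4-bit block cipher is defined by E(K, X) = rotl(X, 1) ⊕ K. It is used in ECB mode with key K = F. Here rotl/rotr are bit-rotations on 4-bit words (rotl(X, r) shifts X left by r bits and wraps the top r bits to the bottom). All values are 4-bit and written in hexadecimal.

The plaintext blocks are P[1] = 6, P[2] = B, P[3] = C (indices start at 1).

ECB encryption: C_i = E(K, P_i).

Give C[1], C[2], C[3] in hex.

C[1] = 3, C[2] = 8, C[3] = 6

C[1]: E(K, 6) = 3.
C[2]: E(K, B) = 8.
C[3]: E(K, C) = 6.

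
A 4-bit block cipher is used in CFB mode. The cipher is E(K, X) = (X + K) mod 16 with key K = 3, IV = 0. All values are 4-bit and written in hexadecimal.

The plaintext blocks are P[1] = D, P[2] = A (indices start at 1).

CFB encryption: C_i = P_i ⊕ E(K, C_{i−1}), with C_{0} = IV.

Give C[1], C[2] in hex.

C[1]: E(K, 0) = 3; D ⊕ 3 = E.
C[2]: E(K, E) = 1; A ⊕ 1 = B.

C[1] = E, C[2] = B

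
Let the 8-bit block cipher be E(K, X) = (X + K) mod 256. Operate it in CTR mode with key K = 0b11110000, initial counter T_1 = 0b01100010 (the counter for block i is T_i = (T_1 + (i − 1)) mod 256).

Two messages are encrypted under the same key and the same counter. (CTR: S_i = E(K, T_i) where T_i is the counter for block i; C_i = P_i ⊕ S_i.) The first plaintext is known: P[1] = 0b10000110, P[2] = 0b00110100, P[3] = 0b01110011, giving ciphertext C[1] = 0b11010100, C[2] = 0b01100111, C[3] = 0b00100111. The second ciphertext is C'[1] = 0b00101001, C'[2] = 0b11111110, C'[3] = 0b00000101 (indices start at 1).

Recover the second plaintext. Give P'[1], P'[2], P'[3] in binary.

In CTR with a reused counter, both messages share the same keystream S_i, so C_i ⊕ C'_i = P_i ⊕ P'_i and thus P'_i = P_i ⊕ C_i ⊕ C'_i.
P'[1]: 0b10000110 ⊕ 0b11010100 ⊕ 0b00101001 = 0b01111011.
P'[2]: 0b00110100 ⊕ 0b01100111 ⊕ 0b11111110 = 0b10101101.
P'[3]: 0b01110011 ⊕ 0b00100111 ⊕ 0b00000101 = 0b01010001.

P'[1] = 0b01111011, P'[2] = 0b10101101, P'[3] = 0b01010001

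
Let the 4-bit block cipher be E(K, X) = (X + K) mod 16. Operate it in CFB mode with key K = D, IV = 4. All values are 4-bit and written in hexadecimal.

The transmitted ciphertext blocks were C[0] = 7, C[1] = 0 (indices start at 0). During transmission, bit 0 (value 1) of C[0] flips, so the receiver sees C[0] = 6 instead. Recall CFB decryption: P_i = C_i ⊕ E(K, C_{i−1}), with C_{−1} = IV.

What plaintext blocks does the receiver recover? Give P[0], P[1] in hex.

Only C[0] changed, to 6. In CFB, a change in C_i flips the same bit in P_i and garbles P_{i+1}. Decrypting the received ciphertext:
P[0]: E(K, 4) = 1; 6 ⊕ 1 = 7.
P[1]: E(K, 6) = 3; 0 ⊕ 3 = 3.
Blocks that differ from the original plaintext: P[0], P[1].

P[0] = 7, P[1] = 3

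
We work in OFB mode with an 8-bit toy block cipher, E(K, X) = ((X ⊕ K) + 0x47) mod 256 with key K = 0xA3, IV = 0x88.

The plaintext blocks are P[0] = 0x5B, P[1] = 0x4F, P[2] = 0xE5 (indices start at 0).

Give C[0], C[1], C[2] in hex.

OFB encryption: S_i = E(K, S_{i−1}) with S_{−1} = IV; C_i = P_i ⊕ S_i.
C[0]: S = E(K, 0x88) = 0x72; 0x5B ⊕ 0x72 = 0x29.
C[1]: S = E(K, 0x72) = 0x18; 0x4F ⊕ 0x18 = 0x57.
C[2]: S = E(K, 0x18) = 0x02; 0xE5 ⊕ 0x02 = 0xE7.

C[0] = 0x29, C[1] = 0x57, C[2] = 0xE7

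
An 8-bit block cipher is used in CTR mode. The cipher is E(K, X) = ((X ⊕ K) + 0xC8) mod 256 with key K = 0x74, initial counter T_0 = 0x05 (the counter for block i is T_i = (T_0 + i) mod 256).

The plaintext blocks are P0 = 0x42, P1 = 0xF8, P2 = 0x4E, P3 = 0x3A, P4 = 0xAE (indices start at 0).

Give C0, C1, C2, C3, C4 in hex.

C0 = 0x7B, C1 = 0xC2, C2 = 0x75, C3 = 0x7E, C4 = 0xEB

CTR encryption: S_i = E(K, T_i) where T_i is the counter for block i; C_i = P_i ⊕ S_i.
C0: T = 0x05, S = E(K, T) = 0x39; 0x42 ⊕ 0x39 = 0x7B.
C1: T = 0x06, S = E(K, T) = 0x3A; 0xF8 ⊕ 0x3A = 0xC2.
C2: T = 0x07, S = E(K, T) = 0x3B; 0x4E ⊕ 0x3B = 0x75.
C3: T = 0x08, S = E(K, T) = 0x44; 0x3A ⊕ 0x44 = 0x7E.
C4: T = 0x09, S = E(K, T) = 0x45; 0xAE ⊕ 0x45 = 0xEB.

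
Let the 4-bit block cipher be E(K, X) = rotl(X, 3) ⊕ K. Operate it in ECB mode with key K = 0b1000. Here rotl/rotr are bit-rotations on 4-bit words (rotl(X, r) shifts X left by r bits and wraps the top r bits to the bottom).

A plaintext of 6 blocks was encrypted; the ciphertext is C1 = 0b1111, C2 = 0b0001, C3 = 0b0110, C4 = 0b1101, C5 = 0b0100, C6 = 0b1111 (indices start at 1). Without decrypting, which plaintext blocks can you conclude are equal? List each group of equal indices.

ECB encrypts each block independently with the same key, so equal ciphertext blocks imply equal plaintext blocks.
C1 = C6 = 0b1111, so P1 = P6.

P1 = P6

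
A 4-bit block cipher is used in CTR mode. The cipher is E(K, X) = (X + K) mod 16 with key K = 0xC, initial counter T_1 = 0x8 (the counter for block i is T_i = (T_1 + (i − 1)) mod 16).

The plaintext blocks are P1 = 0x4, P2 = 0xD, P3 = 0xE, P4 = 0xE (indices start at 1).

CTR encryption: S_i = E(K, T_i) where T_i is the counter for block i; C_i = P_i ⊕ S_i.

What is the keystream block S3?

C1: T = 0x8, S = E(K, T) = 0x4; 0x4 ⊕ 0x4 = 0x0.
C2: T = 0x9, S = E(K, T) = 0x5; 0xD ⊕ 0x5 = 0x8.
C3: T = 0xA, S = E(K, T) = 0x6; 0xE ⊕ 0x6 = 0x8.
So S3 = 0x6.

0x6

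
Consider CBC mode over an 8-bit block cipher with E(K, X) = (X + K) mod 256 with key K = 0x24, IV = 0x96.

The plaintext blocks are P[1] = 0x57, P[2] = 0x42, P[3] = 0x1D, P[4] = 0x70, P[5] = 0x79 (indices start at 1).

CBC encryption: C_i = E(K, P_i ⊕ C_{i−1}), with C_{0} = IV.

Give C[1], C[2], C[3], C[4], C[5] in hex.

C[1] = 0xE5, C[2] = 0xCB, C[3] = 0xFA, C[4] = 0xAE, C[5] = 0xFB

C[1]: P[1] ⊕ 0x96 = 0xC1; E(K, 0xC1) = 0xE5.
C[2]: P[2] ⊕ 0xE5 = 0xA7; E(K, 0xA7) = 0xCB.
C[3]: P[3] ⊕ 0xCB = 0xD6; E(K, 0xD6) = 0xFA.
C[4]: P[4] ⊕ 0xFA = 0x8A; E(K, 0x8A) = 0xAE.
C[5]: P[5] ⊕ 0xAE = 0xD7; E(K, 0xD7) = 0xFB.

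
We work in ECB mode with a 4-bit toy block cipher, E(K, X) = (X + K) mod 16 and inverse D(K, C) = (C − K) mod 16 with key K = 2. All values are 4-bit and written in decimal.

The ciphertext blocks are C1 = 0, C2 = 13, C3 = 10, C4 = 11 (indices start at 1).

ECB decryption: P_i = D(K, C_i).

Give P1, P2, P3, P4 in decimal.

P1: D(K, 0) = 14.
P2: D(K, 13) = 11.
P3: D(K, 10) = 8.
P4: D(K, 11) = 9.

P1 = 14, P2 = 11, P3 = 8, P4 = 9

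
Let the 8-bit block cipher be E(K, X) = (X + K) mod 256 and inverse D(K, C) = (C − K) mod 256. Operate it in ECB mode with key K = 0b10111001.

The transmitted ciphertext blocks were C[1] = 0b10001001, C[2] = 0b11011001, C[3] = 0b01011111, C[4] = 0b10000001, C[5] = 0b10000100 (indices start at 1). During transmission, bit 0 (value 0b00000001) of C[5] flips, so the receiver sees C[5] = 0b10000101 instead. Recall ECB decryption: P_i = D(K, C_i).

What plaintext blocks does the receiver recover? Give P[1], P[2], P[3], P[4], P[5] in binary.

P[1] = 0b11010000, P[2] = 0b00100000, P[3] = 0b10100110, P[4] = 0b11001000, P[5] = 0b11001100

Only C[5] changed, to 0b10000101. In ECB, a change in C_i affects only P_i. Decrypting the received ciphertext:
P[1]: D(K, 0b10001001) = 0b11010000.
P[2]: D(K, 0b11011001) = 0b00100000.
P[3]: D(K, 0b01011111) = 0b10100110.
P[4]: D(K, 0b10000001) = 0b11001000.
P[5]: D(K, 0b10000101) = 0b11001100.
Blocks that differ from the original plaintext: P[5].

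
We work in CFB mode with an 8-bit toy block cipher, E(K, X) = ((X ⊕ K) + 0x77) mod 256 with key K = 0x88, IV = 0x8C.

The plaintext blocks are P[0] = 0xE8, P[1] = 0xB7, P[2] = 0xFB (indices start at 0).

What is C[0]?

C[0] = 0x93

CFB encryption: C_i = P_i ⊕ E(K, C_{i−1}), with C_{−1} = IV.
C[0]: E(K, 0x8C) = 0x7B; 0xE8 ⊕ 0x7B = 0x93.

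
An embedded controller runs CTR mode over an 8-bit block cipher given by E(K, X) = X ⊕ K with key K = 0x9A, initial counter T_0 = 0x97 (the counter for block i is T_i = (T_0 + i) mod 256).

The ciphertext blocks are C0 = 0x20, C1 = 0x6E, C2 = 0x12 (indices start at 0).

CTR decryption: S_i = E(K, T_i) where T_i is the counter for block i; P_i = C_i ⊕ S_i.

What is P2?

P2 = 0x11

P2: T = 0x99, S = E(K, T) = 0x03; 0x12 ⊕ 0x03 = 0x11.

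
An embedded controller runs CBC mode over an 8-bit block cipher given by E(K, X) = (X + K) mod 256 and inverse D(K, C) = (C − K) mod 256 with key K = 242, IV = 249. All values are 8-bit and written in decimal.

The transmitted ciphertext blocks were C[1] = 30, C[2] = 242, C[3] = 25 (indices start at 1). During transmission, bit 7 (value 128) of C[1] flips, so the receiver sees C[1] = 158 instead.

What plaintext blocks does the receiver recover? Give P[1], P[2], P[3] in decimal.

CBC decryption: P_i = D(K, C_i) ⊕ C_{i−1}, with C_{0} = IV.
Only C[1] changed, to 158. In CBC, a change in C_i garbles P_i and flips the same bit in P_{i+1}. Decrypting the received ciphertext:
P[1]: D(K, 158) = 172; 172 ⊕ 249 = 85.
P[2]: D(K, 242) = 0; 0 ⊕ 158 = 158.
P[3]: D(K, 25) = 39; 39 ⊕ 242 = 213.
Blocks that differ from the original plaintext: P[1], P[2].

P[1] = 85, P[2] = 158, P[3] = 213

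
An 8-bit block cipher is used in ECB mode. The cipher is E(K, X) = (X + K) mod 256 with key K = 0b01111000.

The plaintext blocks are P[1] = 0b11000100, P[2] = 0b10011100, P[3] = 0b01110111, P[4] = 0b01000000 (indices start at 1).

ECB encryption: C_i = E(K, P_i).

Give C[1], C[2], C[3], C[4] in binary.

C[1]: E(K, 0b11000100) = 0b00111100.
C[2]: E(K, 0b10011100) = 0b00010100.
C[3]: E(K, 0b01110111) = 0b11101111.
C[4]: E(K, 0b01000000) = 0b10111000.

C[1] = 0b00111100, C[2] = 0b00010100, C[3] = 0b11101111, C[4] = 0b10111000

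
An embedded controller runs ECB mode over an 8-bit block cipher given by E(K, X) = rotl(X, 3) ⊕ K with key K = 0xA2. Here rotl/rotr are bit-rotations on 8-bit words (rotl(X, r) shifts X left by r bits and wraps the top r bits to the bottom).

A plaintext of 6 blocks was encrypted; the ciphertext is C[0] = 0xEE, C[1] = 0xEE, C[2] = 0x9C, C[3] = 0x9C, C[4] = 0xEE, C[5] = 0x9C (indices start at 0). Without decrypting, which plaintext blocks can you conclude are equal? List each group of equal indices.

ECB encrypts each block independently with the same key, so equal ciphertext blocks imply equal plaintext blocks.
C[0] = C[1] = C[4] = 0xEE, so P[0] = P[1] = P[4].
C[2] = C[3] = C[5] = 0x9C, so P[2] = P[3] = P[5].

P[0] = P[1] = P[4]; P[2] = P[3] = P[5]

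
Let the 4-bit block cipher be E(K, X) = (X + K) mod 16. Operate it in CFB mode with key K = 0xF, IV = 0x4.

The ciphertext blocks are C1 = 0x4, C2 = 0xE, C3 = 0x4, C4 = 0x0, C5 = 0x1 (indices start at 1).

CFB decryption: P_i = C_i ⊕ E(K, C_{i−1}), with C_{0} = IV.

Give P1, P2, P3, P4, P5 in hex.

P1 = 0x7, P2 = 0xD, P3 = 0x9, P4 = 0x3, P5 = 0xE

P1: E(K, 0x4) = 0x3; 0x4 ⊕ 0x3 = 0x7.
P2: E(K, 0x4) = 0x3; 0xE ⊕ 0x3 = 0xD.
P3: E(K, 0xE) = 0xD; 0x4 ⊕ 0xD = 0x9.
P4: E(K, 0x4) = 0x3; 0x0 ⊕ 0x3 = 0x3.
P5: E(K, 0x0) = 0xF; 0x1 ⊕ 0xF = 0xE.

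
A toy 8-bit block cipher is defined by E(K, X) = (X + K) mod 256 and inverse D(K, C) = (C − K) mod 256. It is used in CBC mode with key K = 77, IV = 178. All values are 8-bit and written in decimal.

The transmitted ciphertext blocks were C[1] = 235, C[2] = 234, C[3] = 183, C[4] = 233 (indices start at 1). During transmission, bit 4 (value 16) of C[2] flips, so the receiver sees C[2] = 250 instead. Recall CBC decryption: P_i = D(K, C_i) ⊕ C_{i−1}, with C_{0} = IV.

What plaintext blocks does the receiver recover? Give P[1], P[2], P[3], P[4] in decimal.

P[1] = 44, P[2] = 70, P[3] = 144, P[4] = 43

Only C[2] changed, to 250. In CBC, a change in C_i garbles P_i and flips the same bit in P_{i+1}. Decrypting the received ciphertext:
P[1]: D(K, 235) = 158; 158 ⊕ 178 = 44.
P[2]: D(K, 250) = 173; 173 ⊕ 235 = 70.
P[3]: D(K, 183) = 106; 106 ⊕ 250 = 144.
P[4]: D(K, 233) = 156; 156 ⊕ 183 = 43.
Blocks that differ from the original plaintext: P[2], P[3].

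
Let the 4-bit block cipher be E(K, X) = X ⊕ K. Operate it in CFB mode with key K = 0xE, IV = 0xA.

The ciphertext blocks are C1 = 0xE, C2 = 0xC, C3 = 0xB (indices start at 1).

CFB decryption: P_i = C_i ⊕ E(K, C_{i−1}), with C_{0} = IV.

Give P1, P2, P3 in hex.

P1 = 0xA, P2 = 0xC, P3 = 0x9

P1: E(K, 0xA) = 0x4; 0xE ⊕ 0x4 = 0xA.
P2: E(K, 0xE) = 0x0; 0xC ⊕ 0x0 = 0xC.
P3: E(K, 0xC) = 0x2; 0xB ⊕ 0x2 = 0x9.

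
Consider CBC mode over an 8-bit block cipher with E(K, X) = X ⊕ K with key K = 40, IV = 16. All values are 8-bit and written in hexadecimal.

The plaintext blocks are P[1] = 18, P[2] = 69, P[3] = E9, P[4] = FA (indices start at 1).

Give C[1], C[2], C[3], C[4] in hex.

CBC encryption: C_i = E(K, P_i ⊕ C_{i−1}), with C_{0} = IV.
C[1]: P[1] ⊕ 16 = 0E; E(K, 0E) = 4E.
C[2]: P[2] ⊕ 4E = 27; E(K, 27) = 67.
C[3]: P[3] ⊕ 67 = 8E; E(K, 8E) = CE.
C[4]: P[4] ⊕ CE = 34; E(K, 34) = 74.

C[1] = 4E, C[2] = 67, C[3] = CE, C[4] = 74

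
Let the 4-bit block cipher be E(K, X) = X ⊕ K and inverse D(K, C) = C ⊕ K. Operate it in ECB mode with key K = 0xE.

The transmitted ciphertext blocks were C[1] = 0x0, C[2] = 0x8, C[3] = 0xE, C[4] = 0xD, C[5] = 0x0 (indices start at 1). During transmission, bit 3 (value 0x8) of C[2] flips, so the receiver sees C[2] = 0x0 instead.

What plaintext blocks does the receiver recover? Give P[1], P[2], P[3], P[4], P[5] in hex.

ECB decryption: P_i = D(K, C_i).
Only C[2] changed, to 0x0. In ECB, a change in C_i affects only P_i. Decrypting the received ciphertext:
P[1]: D(K, 0x0) = 0xE.
P[2]: D(K, 0x0) = 0xE.
P[3]: D(K, 0xE) = 0x0.
P[4]: D(K, 0xD) = 0x3.
P[5]: D(K, 0x0) = 0xE.
Blocks that differ from the original plaintext: P[2].

P[1] = 0xE, P[2] = 0xE, P[3] = 0x0, P[4] = 0x3, P[5] = 0xE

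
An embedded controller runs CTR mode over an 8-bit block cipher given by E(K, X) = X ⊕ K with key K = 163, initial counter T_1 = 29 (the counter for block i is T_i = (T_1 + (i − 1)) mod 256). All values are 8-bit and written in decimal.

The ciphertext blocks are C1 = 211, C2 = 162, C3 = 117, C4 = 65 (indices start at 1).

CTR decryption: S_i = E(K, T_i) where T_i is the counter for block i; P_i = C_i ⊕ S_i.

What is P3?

P3 = 201

P3: T = 31, S = E(K, T) = 188; 117 ⊕ 188 = 201.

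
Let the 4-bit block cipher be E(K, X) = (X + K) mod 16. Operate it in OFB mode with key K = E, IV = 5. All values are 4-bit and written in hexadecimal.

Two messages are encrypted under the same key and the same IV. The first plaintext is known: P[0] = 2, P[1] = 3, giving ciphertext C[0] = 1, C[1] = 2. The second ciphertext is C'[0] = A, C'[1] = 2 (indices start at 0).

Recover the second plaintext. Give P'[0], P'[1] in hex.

P'[0] = 9, P'[1] = 3

In OFB with a reused IV, both messages share the same keystream S_i, so C_i ⊕ C'_i = P_i ⊕ P'_i and thus P'_i = P_i ⊕ C_i ⊕ C'_i.
P'[0]: 2 ⊕ 1 ⊕ A = 9.
P'[1]: 3 ⊕ 2 ⊕ 2 = 3.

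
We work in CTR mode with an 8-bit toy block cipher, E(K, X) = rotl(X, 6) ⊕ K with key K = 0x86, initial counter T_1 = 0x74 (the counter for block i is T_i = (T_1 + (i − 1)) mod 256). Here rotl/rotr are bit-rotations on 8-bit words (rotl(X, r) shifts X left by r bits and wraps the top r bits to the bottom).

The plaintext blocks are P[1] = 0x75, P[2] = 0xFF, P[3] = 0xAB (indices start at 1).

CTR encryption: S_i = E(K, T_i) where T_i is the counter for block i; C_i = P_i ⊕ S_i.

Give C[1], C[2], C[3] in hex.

C[1] = 0xEE, C[2] = 0x24, C[3] = 0xB0

C[1]: T = 0x74, S = E(K, T) = 0x9B; 0x75 ⊕ 0x9B = 0xEE.
C[2]: T = 0x75, S = E(K, T) = 0xDB; 0xFF ⊕ 0xDB = 0x24.
C[3]: T = 0x76, S = E(K, T) = 0x1B; 0xAB ⊕ 0x1B = 0xB0.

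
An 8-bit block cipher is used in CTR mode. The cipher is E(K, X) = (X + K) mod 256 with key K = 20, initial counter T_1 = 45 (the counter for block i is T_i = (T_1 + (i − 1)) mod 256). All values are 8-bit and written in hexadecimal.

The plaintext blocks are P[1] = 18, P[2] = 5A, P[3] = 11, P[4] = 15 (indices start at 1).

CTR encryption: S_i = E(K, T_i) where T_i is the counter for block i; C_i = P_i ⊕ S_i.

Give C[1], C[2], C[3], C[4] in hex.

C[1]: T = 45, S = E(K, T) = 65; 18 ⊕ 65 = 7D.
C[2]: T = 46, S = E(K, T) = 66; 5A ⊕ 66 = 3C.
C[3]: T = 47, S = E(K, T) = 67; 11 ⊕ 67 = 76.
C[4]: T = 48, S = E(K, T) = 68; 15 ⊕ 68 = 7D.

C[1] = 7D, C[2] = 3C, C[3] = 76, C[4] = 7D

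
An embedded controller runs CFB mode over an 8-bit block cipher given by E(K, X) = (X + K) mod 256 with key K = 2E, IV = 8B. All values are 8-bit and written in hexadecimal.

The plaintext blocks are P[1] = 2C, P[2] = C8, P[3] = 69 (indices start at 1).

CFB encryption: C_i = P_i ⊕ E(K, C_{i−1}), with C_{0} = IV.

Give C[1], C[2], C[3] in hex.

C[1] = 95, C[2] = 0B, C[3] = 50

C[1]: E(K, 8B) = B9; 2C ⊕ B9 = 95.
C[2]: E(K, 95) = C3; C8 ⊕ C3 = 0B.
C[3]: E(K, 0B) = 39; 69 ⊕ 39 = 50.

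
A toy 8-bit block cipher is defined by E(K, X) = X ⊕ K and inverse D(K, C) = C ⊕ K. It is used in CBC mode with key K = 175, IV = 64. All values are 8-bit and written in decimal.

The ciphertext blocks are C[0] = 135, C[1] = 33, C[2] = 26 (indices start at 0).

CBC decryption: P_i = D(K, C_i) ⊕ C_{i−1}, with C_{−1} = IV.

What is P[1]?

P[1] = 9

P[1]: D(K, 33) = 142; 142 ⊕ 135 = 9.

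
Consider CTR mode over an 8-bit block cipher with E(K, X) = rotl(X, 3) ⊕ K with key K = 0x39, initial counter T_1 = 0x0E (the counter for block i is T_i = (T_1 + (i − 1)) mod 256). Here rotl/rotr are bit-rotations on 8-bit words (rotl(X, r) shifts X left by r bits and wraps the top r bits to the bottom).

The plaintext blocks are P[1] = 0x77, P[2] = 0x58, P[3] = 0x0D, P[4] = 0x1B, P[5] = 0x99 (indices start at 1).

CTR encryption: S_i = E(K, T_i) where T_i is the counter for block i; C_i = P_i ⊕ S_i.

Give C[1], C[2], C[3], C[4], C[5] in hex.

C[1] = 0x3E, C[2] = 0x19, C[3] = 0xB4, C[4] = 0xAA, C[5] = 0x30

C[1]: T = 0x0E, S = E(K, T) = 0x49; 0x77 ⊕ 0x49 = 0x3E.
C[2]: T = 0x0F, S = E(K, T) = 0x41; 0x58 ⊕ 0x41 = 0x19.
C[3]: T = 0x10, S = E(K, T) = 0xB9; 0x0D ⊕ 0xB9 = 0xB4.
C[4]: T = 0x11, S = E(K, T) = 0xB1; 0x1B ⊕ 0xB1 = 0xAA.
C[5]: T = 0x12, S = E(K, T) = 0xA9; 0x99 ⊕ 0xA9 = 0x30.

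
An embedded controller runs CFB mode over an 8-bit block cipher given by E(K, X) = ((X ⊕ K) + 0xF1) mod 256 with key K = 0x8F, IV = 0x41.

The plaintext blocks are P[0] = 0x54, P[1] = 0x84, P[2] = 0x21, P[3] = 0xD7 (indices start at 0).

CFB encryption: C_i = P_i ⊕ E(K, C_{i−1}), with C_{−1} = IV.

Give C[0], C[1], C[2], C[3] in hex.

C[0] = 0xEB, C[1] = 0xD1, C[2] = 0x6E, C[3] = 0x05

C[0]: E(K, 0x41) = 0xBF; 0x54 ⊕ 0xBF = 0xEB.
C[1]: E(K, 0xEB) = 0x55; 0x84 ⊕ 0x55 = 0xD1.
C[2]: E(K, 0xD1) = 0x4F; 0x21 ⊕ 0x4F = 0x6E.
C[3]: E(K, 0x6E) = 0xD2; 0xD7 ⊕ 0xD2 = 0x05.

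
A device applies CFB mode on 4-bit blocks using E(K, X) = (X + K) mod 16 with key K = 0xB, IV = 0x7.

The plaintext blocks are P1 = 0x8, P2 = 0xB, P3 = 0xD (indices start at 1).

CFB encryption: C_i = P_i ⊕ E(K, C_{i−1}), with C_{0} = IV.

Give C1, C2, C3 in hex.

C1 = 0xA, C2 = 0xE, C3 = 0x4

C1: E(K, 0x7) = 0x2; 0x8 ⊕ 0x2 = 0xA.
C2: E(K, 0xA) = 0x5; 0xB ⊕ 0x5 = 0xE.
C3: E(K, 0xE) = 0x9; 0xD ⊕ 0x9 = 0x4.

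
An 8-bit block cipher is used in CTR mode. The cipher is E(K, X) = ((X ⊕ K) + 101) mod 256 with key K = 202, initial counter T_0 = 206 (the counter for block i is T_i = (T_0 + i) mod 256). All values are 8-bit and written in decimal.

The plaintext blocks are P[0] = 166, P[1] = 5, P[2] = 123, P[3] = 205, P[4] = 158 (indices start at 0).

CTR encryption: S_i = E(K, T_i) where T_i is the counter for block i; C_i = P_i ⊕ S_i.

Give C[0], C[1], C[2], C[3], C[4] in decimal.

C[0] = 207, C[1] = 111, C[2] = 4, C[3] = 77, C[4] = 227

C[0]: T = 206, S = E(K, T) = 105; 166 ⊕ 105 = 207.
C[1]: T = 207, S = E(K, T) = 106; 5 ⊕ 106 = 111.
C[2]: T = 208, S = E(K, T) = 127; 123 ⊕ 127 = 4.
C[3]: T = 209, S = E(K, T) = 128; 205 ⊕ 128 = 77.
C[4]: T = 210, S = E(K, T) = 125; 158 ⊕ 125 = 227.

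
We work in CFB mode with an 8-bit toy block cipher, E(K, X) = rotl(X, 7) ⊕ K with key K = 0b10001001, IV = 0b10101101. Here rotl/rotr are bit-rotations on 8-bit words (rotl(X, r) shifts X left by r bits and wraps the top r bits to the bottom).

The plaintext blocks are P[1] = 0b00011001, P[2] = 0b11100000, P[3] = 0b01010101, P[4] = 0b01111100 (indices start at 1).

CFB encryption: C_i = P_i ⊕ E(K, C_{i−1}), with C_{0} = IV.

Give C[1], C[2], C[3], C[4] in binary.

C[1]: E(K, 0b10101101) = 0b01011111; 0b00011001 ⊕ 0b01011111 = 0b01000110.
C[2]: E(K, 0b01000110) = 0b10101010; 0b11100000 ⊕ 0b10101010 = 0b01001010.
C[3]: E(K, 0b01001010) = 0b10101100; 0b01010101 ⊕ 0b10101100 = 0b11111001.
C[4]: E(K, 0b11111001) = 0b01110101; 0b01111100 ⊕ 0b01110101 = 0b00001001.

C[1] = 0b01000110, C[2] = 0b01001010, C[3] = 0b11111001, C[4] = 0b00001001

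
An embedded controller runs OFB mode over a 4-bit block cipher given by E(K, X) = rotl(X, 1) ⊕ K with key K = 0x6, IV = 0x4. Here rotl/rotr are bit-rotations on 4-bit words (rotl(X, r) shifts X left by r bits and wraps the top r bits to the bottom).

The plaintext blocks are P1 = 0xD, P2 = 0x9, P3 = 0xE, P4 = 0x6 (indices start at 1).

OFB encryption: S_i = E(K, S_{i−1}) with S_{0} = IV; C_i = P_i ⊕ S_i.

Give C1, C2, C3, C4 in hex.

C1: S = E(K, 0x4) = 0xE; 0xD ⊕ 0xE = 0x3.
C2: S = E(K, 0xE) = 0xB; 0x9 ⊕ 0xB = 0x2.
C3: S = E(K, 0xB) = 0x1; 0xE ⊕ 0x1 = 0xF.
C4: S = E(K, 0x1) = 0x4; 0x6 ⊕ 0x4 = 0x2.

C1 = 0x3, C2 = 0x2, C3 = 0xF, C4 = 0x2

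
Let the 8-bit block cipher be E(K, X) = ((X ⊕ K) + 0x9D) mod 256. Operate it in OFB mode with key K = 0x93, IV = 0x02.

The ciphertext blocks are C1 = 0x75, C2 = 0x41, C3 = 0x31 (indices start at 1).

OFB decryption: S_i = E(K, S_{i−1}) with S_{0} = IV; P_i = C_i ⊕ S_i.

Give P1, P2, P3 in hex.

P1: S = E(K, 0x02) = 0x2E; 0x75 ⊕ 0x2E = 0x5B.
P2: S = E(K, 0x2E) = 0x5A; 0x41 ⊕ 0x5A = 0x1B.
P3: S = E(K, 0x5A) = 0x66; 0x31 ⊕ 0x66 = 0x57.

P1 = 0x5B, P2 = 0x1B, P3 = 0x57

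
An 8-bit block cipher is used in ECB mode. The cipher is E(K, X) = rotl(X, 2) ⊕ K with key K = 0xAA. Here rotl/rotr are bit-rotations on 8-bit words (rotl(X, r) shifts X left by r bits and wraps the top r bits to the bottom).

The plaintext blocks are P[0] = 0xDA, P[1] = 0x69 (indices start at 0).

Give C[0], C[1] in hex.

ECB encryption: C_i = E(K, P_i).
C[0]: E(K, 0xDA) = 0xC1.
C[1]: E(K, 0x69) = 0x0F.

C[0] = 0xC1, C[1] = 0x0F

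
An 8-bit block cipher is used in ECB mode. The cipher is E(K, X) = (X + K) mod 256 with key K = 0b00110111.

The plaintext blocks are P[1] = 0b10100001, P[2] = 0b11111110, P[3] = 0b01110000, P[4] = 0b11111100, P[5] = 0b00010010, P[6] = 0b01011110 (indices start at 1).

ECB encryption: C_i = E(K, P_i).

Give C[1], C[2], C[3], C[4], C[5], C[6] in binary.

C[1]: E(K, 0b10100001) = 0b11011000.
C[2]: E(K, 0b11111110) = 0b00110101.
C[3]: E(K, 0b01110000) = 0b10100111.
C[4]: E(K, 0b11111100) = 0b00110011.
C[5]: E(K, 0b00010010) = 0b01001001.
C[6]: E(K, 0b01011110) = 0b10010101.

C[1] = 0b11011000, C[2] = 0b00110101, C[3] = 0b10100111, C[4] = 0b00110011, C[5] = 0b01001001, C[6] = 0b10010101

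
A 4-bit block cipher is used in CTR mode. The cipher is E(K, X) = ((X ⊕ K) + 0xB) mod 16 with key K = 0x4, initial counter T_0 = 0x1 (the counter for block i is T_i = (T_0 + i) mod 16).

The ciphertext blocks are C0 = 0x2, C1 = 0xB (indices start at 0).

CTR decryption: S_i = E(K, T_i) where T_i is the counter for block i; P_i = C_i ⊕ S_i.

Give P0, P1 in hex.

P0: T = 0x1, S = E(K, T) = 0x0; 0x2 ⊕ 0x0 = 0x2.
P1: T = 0x2, S = E(K, T) = 0x1; 0xB ⊕ 0x1 = 0xA.

P0 = 0x2, P1 = 0xA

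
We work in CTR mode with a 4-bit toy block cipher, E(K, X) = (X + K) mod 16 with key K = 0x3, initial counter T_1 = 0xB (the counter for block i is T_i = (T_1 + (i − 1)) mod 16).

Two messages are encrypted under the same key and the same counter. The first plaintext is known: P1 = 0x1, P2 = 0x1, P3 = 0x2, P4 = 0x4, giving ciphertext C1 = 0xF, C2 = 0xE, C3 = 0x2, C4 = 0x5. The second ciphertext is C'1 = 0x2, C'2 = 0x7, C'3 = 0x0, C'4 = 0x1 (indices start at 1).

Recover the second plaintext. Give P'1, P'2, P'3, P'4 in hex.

P'1 = 0xC, P'2 = 0x8, P'3 = 0x0, P'4 = 0x0

In CTR with a reused counter, both messages share the same keystream S_i, so C_i ⊕ C'_i = P_i ⊕ P'_i and thus P'_i = P_i ⊕ C_i ⊕ C'_i.
P'1: 0x1 ⊕ 0xF ⊕ 0x2 = 0xC.
P'2: 0x1 ⊕ 0xE ⊕ 0x7 = 0x8.
P'3: 0x2 ⊕ 0x2 ⊕ 0x0 = 0x0.
P'4: 0x4 ⊕ 0x5 ⊕ 0x1 = 0x0.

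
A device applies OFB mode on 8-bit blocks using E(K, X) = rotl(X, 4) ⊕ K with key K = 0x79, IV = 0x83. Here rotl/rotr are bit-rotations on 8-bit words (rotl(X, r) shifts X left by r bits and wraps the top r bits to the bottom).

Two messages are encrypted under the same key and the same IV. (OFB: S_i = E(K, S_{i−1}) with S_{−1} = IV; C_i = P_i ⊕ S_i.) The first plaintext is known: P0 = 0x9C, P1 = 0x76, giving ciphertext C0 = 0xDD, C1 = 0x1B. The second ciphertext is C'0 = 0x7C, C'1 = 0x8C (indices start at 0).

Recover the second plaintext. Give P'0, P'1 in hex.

P'0 = 0x3D, P'1 = 0xE1

In OFB with a reused IV, both messages share the same keystream S_i, so C_i ⊕ C'_i = P_i ⊕ P'_i and thus P'_i = P_i ⊕ C_i ⊕ C'_i.
P'0: 0x9C ⊕ 0xDD ⊕ 0x7C = 0x3D.
P'1: 0x76 ⊕ 0x1B ⊕ 0x8C = 0xE1.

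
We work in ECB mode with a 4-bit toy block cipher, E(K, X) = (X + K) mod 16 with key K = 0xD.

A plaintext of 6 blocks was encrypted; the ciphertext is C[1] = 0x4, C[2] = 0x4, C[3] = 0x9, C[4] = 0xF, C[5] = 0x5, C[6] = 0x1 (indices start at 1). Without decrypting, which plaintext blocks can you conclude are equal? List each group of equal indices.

ECB encrypts each block independently with the same key, so equal ciphertext blocks imply equal plaintext blocks.
C[1] = C[2] = 0x4, so P[1] = P[2].

P[1] = P[2]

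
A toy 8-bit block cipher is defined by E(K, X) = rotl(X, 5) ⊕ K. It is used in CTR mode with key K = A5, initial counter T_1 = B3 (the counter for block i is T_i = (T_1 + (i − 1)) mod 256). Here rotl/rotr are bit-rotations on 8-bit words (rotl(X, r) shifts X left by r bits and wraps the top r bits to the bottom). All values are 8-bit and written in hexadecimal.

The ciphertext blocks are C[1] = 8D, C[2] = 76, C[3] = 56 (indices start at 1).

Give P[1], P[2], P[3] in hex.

P[1] = 5E, P[2] = 45, P[3] = 45

CTR decryption: S_i = E(K, T_i) where T_i is the counter for block i; P_i = C_i ⊕ S_i.
P[1]: T = B3, S = E(K, T) = D3; 8D ⊕ D3 = 5E.
P[2]: T = B4, S = E(K, T) = 33; 76 ⊕ 33 = 45.
P[3]: T = B5, S = E(K, T) = 13; 56 ⊕ 13 = 45.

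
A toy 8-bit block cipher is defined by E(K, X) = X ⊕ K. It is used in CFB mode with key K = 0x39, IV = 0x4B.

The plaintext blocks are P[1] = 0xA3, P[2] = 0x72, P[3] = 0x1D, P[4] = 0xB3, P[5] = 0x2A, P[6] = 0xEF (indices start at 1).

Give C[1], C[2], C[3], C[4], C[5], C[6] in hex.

C[1] = 0xD1, C[2] = 0x9A, C[3] = 0xBE, C[4] = 0x34, C[5] = 0x27, C[6] = 0xF1

CFB encryption: C_i = P_i ⊕ E(K, C_{i−1}), with C_{0} = IV.
C[1]: E(K, 0x4B) = 0x72; 0xA3 ⊕ 0x72 = 0xD1.
C[2]: E(K, 0xD1) = 0xE8; 0x72 ⊕ 0xE8 = 0x9A.
C[3]: E(K, 0x9A) = 0xA3; 0x1D ⊕ 0xA3 = 0xBE.
C[4]: E(K, 0xBE) = 0x87; 0xB3 ⊕ 0x87 = 0x34.
C[5]: E(K, 0x34) = 0x0D; 0x2A ⊕ 0x0D = 0x27.
C[6]: E(K, 0x27) = 0x1E; 0xEF ⊕ 0x1E = 0xF1.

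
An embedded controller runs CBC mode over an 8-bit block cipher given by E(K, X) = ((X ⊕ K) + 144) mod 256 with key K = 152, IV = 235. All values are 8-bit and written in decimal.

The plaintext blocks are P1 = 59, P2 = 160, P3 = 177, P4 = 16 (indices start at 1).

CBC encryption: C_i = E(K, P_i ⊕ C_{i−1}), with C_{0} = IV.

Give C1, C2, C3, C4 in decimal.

C1 = 216, C2 = 112, C3 = 233, C4 = 241

C1: P1 ⊕ 235 = 208; E(K, 208) = 216.
C2: P2 ⊕ 216 = 120; E(K, 120) = 112.
C3: P3 ⊕ 112 = 193; E(K, 193) = 233.
C4: P4 ⊕ 233 = 249; E(K, 249) = 241.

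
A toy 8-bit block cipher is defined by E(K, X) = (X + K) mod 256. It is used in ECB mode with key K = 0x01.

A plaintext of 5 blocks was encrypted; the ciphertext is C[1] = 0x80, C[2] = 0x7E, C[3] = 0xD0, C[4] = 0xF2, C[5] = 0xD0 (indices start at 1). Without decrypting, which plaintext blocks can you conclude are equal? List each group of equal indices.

ECB encrypts each block independently with the same key, so equal ciphertext blocks imply equal plaintext blocks.
C[3] = C[5] = 0xD0, so P[3] = P[5].

P[3] = P[5]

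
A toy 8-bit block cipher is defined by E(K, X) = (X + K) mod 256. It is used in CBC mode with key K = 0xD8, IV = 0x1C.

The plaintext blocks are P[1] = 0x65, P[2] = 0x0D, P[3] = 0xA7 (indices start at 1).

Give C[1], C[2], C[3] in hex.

C[1] = 0x51, C[2] = 0x34, C[3] = 0x6B

CBC encryption: C_i = E(K, P_i ⊕ C_{i−1}), with C_{0} = IV.
C[1]: P[1] ⊕ 0x1C = 0x79; E(K, 0x79) = 0x51.
C[2]: P[2] ⊕ 0x51 = 0x5C; E(K, 0x5C) = 0x34.
C[3]: P[3] ⊕ 0x34 = 0x93; E(K, 0x93) = 0x6B.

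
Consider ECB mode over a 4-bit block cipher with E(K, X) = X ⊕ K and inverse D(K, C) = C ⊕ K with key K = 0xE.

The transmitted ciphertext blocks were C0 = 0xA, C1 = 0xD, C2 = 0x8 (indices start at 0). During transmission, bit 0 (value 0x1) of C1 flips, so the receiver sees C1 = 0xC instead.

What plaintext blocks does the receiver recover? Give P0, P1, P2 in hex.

P0 = 0x4, P1 = 0x2, P2 = 0x6

ECB decryption: P_i = D(K, C_i).
Only C1 changed, to 0xC. In ECB, a change in C_i affects only P_i. Decrypting the received ciphertext:
P0: D(K, 0xA) = 0x4.
P1: D(K, 0xC) = 0x2.
P2: D(K, 0x8) = 0x6.
Blocks that differ from the original plaintext: P1.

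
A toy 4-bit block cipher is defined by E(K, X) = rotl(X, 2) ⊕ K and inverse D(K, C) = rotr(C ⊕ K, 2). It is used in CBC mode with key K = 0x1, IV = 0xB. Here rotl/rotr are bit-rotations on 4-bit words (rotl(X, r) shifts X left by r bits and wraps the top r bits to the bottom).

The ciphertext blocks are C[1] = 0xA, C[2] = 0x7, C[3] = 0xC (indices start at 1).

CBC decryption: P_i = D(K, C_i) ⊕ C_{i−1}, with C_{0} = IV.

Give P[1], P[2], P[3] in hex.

P[1]: D(K, 0xA) = 0xE; 0xE ⊕ 0xB = 0x5.
P[2]: D(K, 0x7) = 0x9; 0x9 ⊕ 0xA = 0x3.
P[3]: D(K, 0xC) = 0x7; 0x7 ⊕ 0x7 = 0x0.

P[1] = 0x5, P[2] = 0x3, P[3] = 0x0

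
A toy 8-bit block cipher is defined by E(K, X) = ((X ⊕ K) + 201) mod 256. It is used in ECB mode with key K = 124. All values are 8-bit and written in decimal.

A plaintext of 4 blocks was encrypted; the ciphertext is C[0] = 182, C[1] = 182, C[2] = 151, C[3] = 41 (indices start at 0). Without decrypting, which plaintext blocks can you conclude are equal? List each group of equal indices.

ECB encrypts each block independently with the same key, so equal ciphertext blocks imply equal plaintext blocks.
C[0] = C[1] = 182, so P[0] = P[1].

P[0] = P[1]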